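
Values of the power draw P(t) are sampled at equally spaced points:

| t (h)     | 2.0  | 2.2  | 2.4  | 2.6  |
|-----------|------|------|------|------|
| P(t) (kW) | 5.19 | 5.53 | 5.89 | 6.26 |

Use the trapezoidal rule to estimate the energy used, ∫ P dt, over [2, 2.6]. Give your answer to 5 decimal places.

h = 0.2, n = 3.
(h/2)·[y₀ + 2y₁ + 2y₂ + y₃] = 0.1·(34.29) = 3.42900.

3.42900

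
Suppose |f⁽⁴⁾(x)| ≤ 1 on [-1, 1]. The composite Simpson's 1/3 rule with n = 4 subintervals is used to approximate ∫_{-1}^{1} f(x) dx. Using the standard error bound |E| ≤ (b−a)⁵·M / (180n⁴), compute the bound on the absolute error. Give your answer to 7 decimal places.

0.0006944

|E| ≤ (2)⁵·1 / (180·4⁴) = 32/46080 = 0.0006944.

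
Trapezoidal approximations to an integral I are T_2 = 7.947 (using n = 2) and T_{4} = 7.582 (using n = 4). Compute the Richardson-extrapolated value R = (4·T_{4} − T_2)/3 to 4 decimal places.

7.4603

R = (4·T_{4} − T_2) / 3 = (4·7.582 − 7.947)/3 = (22.381)/3 = 7.4603.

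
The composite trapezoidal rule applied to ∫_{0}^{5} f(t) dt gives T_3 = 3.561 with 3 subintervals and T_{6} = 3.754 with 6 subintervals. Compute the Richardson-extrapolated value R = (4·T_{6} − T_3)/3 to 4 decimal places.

3.8183

R = (4·T_{6} − T_3) / 3 = (4·3.754 − 3.561)/3 = (11.455)/3 = 3.8183.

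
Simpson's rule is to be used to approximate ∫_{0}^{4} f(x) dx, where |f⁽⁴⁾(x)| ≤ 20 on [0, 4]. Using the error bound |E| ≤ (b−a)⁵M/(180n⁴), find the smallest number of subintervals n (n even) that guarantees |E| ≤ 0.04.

8

Need 20480/(180n⁴) ≤ 0.04.
n⁴ ≥ 20480/(180·0.04) = 2844.44 ⇒ n ≥ 7.3030, so the smallest even n is 8. (n must be even for Simpson's rule.)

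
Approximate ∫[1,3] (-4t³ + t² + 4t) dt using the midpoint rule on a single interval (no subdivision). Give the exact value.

-40

M = (b−a)·f(2) = 2·(-20) = -40.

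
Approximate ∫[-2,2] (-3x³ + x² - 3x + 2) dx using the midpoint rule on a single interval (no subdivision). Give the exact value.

M = (b−a)·f(0) = 4·(2) = 8.

8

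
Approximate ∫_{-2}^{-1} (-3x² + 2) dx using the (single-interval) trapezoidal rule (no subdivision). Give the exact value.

T = (b−a)/2 · [f(-2) + f(-1)] = 0.5·[(-10) + (-1)] = -5.5.

-5.5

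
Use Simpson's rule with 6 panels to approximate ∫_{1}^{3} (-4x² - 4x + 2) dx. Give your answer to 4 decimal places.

h = (3 − 1)/6 = 0.333333.
Nodes x₀,…,x₆ = 1, 1.333333, 1.666667, 2, 2.333333, 2.666667, 3.
f(x) = -4x² - 4x + 2: f₀=-6, f₁=-10.444444, f₂=-15.777778, f₃=-22, f₄=-29.111111, f₅=-37.111111, f₆=-46.
(h/3)·[f₀ + 4f₁ + 2f₂ + 4f₃ + 2f₄ + 4f₅ + f₆] = 0.111111·(-420) = -46.6667.

-46.6667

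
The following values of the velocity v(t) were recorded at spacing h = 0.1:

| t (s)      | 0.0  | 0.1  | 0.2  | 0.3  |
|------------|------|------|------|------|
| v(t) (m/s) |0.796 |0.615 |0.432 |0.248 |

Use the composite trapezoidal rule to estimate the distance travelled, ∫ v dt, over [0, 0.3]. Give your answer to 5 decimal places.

h = 0.1, n = 3.
(h/2)·[y₀ + 2y₁ + 2y₂ + y₃] = 0.05·(3.138) = 0.15690.

0.15690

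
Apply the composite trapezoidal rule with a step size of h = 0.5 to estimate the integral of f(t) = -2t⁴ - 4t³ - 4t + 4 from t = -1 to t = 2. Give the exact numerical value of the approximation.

-24.4375

h = (2 − (-1))/6 = 0.5.
Nodes t₀,…,t₆ = -1, -0.5, 0, 0.5, 1, 1.5, 2.
f(t) = -2t⁴ - 4t³ - 4t + 4: f₀=10, f₁=6.375, f₂=4, f₃=1.375, f₄=-6, f₅=-25.625, f₆=-68.
(h/2)·[f₀ + 2f₁ + 2f₂ + 2f₃ + 2f₄ + 2f₅ + f₆] = 0.25·(-97.75) = -24.4375.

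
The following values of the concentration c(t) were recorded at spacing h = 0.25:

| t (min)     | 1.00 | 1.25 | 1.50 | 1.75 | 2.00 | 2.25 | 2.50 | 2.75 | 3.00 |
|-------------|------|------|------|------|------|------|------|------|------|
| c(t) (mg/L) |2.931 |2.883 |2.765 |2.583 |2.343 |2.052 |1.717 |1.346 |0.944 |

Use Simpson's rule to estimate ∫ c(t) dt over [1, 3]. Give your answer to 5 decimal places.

h = 0.25, n = 8.
(h/3)·[y₀ + 4y₁ + 2y₂ + 4y₃ + 2y₄ + 4y₅ + 2y₆ + 4y₇ + y₈] = 0.083333·(52.981) = 4.41508.

4.41508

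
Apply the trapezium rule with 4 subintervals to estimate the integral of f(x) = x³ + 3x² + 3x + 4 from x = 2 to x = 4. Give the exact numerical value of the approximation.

h = (4 − 2)/4 = 0.5.
Nodes x₀,…,x₄ = 2, 2.5, 3, 3.5, 4.
f(x) = x³ + 3x² + 3x + 4: f₀=30, f₁=45.875, f₂=67, f₃=94.125, f₄=128.
(h/2)·[f₀ + 2f₁ + 2f₂ + 2f₃ + f₄] = 0.25·(572) = 143.

143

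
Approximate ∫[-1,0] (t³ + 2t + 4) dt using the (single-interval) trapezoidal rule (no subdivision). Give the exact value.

2.5

T = (b−a)/2 · [f(-1) + f(0)] = 0.5·[1 + 4] = 2.5.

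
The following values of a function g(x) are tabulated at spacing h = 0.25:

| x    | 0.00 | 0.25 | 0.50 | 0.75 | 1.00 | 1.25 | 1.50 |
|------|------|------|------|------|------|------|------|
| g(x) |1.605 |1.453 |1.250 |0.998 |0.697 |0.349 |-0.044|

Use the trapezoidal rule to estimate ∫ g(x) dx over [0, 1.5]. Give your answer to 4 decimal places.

1.3819

h = 0.25, n = 6.
(h/2)·[y₀ + 2y₁ + 2y₂ + 2y₃ + 2y₄ + 2y₅ + y₆] = 0.125·(11.055) = 1.3819.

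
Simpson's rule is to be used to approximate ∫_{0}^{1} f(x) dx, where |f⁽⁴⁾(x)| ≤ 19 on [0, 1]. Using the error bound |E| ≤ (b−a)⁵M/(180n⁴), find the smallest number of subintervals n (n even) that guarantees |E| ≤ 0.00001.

Need 19/(180n⁴) ≤ 0.00001.
n⁴ ≥ 19/(180·0.00001) = 10555.6 ⇒ n ≥ 10.1361, so the smallest even n is 12. (n must be even for Simpson's rule.)

12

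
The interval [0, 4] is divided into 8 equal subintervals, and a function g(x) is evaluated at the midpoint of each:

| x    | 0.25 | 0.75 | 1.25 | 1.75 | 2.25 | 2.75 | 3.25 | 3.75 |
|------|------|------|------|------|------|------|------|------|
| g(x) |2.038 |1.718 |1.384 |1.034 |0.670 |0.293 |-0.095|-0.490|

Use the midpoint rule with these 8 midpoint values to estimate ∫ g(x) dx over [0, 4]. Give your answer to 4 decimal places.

3.2760

h = 0.5, n = 8.
h·[y(m₁) + y(m₂) + y(m₃) + y(m₄) + y(m₅) + y(m₆) + y(m₇) + y(m₈)] = 0.5·(6.552) = 3.2760.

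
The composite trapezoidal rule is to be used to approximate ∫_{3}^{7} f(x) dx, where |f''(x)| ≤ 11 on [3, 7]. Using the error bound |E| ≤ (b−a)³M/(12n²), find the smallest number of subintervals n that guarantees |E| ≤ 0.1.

25

Need 704/(12n²) ≤ 0.1.
n² ≥ 704/(12·0.1) = 586.667 ⇒ n ≥ 24.2212, so the smallest n is 25.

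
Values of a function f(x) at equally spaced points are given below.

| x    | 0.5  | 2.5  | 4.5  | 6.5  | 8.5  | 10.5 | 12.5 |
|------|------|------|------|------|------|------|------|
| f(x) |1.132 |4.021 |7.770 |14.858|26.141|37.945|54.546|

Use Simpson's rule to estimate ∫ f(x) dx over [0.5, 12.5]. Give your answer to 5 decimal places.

h = 2, n = 6.
(h/3)·[y₀ + 4y₁ + 2y₂ + 4y₃ + 2y₄ + 4y₅ + y₆] = 0.666667·(350.796) = 233.86400.

233.86400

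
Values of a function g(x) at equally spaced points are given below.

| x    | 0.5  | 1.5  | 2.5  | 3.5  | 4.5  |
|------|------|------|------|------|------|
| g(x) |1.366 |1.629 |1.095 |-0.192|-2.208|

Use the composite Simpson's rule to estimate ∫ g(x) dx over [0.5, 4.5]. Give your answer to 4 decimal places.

h = 1, n = 4.
(h/3)·[y₀ + 4y₁ + 2y₂ + 4y₃ + y₄] = 0.333333·(7.096) = 2.3653.

2.3653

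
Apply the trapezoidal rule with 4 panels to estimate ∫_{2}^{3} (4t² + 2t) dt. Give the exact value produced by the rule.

30.375

h = (3 − 2)/4 = 0.25.
Nodes t₀,…,t₄ = 2, 2.25, 2.5, 2.75, 3.
f(t) = 4t² + 2t: f₀=20, f₁=24.75, f₂=30, f₃=35.75, f₄=42.
(h/2)·[f₀ + 2f₁ + 2f₂ + 2f₃ + f₄] = 0.125·(243) = 30.375.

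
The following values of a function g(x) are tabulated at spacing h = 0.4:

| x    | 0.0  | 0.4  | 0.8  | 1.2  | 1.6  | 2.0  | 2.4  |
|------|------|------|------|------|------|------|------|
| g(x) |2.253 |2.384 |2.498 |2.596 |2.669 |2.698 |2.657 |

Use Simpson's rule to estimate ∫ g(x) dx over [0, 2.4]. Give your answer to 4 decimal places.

h = 0.4, n = 6.
(h/3)·[y₀ + 4y₁ + 2y₂ + 4y₃ + 2y₄ + 4y₅ + y₆] = 0.133333·(45.956) = 6.1275.

6.1275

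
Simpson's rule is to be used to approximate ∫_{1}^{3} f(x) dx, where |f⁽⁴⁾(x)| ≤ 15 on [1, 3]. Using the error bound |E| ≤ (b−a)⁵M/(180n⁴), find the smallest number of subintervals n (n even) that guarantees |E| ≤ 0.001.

Need 480/(180n⁴) ≤ 0.001.
n⁴ ≥ 480/(180·0.001) = 2666.67 ⇒ n ≥ 7.1861, so the smallest even n is 8. (n must be even for Simpson's rule.)

8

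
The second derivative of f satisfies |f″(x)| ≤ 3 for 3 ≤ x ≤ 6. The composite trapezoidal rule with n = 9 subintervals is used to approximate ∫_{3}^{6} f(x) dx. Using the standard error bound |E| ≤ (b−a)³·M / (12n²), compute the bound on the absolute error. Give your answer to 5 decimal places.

|E| ≤ (3)³·3 / (12·9²) = 81/972 = 0.08333.

0.08333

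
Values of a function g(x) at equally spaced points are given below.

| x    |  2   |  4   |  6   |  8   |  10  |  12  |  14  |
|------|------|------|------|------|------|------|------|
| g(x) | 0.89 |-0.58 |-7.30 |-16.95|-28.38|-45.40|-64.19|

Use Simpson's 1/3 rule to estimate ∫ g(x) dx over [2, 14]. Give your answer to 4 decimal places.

-257.5867

h = 2, n = 6.
(h/3)·[y₀ + 4y₁ + 2y₂ + 4y₃ + 2y₄ + 4y₅ + y₆] = 0.666667·(-386.38) = -257.5867.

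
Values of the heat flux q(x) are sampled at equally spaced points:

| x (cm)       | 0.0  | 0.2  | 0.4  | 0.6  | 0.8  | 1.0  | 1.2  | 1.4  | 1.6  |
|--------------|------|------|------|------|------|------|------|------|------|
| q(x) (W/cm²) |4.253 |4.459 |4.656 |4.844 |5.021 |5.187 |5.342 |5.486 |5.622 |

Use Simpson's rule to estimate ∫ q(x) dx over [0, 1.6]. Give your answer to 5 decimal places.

h = 0.2, n = 8.
(h/3)·[y₀ + 4y₁ + 2y₂ + 4y₃ + 2y₄ + 4y₅ + 2y₆ + 4y₇ + y₈] = 0.066667·(119.817) = 7.98780.

7.98780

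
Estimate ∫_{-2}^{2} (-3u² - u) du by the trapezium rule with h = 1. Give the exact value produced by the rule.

h = (2 − (-2))/4 = 1.
Nodes u₀,…,u₄ = -2, -1, 0, 1, 2.
f(u) = -3u² - u: f₀=-10, f₁=-2, f₂=0, f₃=-4, f₄=-14.
(h/2)·[f₀ + 2f₁ + 2f₂ + 2f₃ + f₄] = 0.5·(-36) = -18.

-18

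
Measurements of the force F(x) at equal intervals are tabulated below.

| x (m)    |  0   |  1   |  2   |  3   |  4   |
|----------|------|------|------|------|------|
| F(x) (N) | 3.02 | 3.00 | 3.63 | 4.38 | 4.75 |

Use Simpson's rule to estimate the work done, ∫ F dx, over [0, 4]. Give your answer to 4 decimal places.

h = 1, n = 4.
(h/3)·[y₀ + 4y₁ + 2y₂ + 4y₃ + y₄] = 0.333333·(44.55) = 14.8500.

14.8500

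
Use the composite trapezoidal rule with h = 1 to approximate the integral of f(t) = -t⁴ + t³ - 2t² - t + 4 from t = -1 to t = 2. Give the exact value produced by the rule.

-1.5

h = (2 − (-1))/3 = 1.
Nodes t₀,…,t₃ = -1, 0, 1, 2.
f(t) = -t⁴ + t³ - 2t² - t + 4: f₀=1, f₁=4, f₂=1, f₃=-14.
(h/2)·[f₀ + 2f₁ + 2f₂ + f₃] = 0.5·(-3) = -1.5.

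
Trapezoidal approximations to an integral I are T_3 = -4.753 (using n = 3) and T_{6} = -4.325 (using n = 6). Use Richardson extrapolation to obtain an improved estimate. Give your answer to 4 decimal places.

-4.1823

R = (4·T_{6} − T_3) / 3 = (4·(-4.325) − (-4.753))/3 = (-12.547)/3 = -4.1823.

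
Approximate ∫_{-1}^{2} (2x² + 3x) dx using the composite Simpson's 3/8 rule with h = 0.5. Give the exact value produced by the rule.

h = (2 − (-1))/6 = 0.5.
Nodes x₀,…,x₆ = -1, -0.5, 0, 0.5, 1, 1.5, 2.
f(x) = 2x² + 3x: f₀=-1, f₁=-1, f₂=0, f₃=2, f₄=5, f₅=9, f₆=14.
(3h/8)·[f₀ + 3f₁ + 3f₂ + 2f₃ + 3f₄ + 3f₅ + f₆] = 0.1875·(56) = 10.5.

10.5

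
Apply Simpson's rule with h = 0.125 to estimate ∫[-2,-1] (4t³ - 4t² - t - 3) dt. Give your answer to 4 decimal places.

-25.8333

h = (-1 − (-2))/8 = 0.125.
Nodes t₀,…,t₈ = -2, -1.875, -1.75, -1.625, -1.5, -1.375, -1.25, -1.125, -1.
f(t) = 4t³ - 4t² - t - 3: f₀=-49, f₁=-41.5546875, f₂=-34.9375, f₃=-29.1015625, f₄=-24, f₅=-19.5859375, f₆=-15.8125, f₇=-12.6328125, f₈=-10.
(h/3)·[f₀ + 4f₁ + 2f₂ + 4f₃ + 2f₄ + 4f₅ + 2f₆ + 4f₇ + f₈] = 0.041667·(-620) = -25.8333.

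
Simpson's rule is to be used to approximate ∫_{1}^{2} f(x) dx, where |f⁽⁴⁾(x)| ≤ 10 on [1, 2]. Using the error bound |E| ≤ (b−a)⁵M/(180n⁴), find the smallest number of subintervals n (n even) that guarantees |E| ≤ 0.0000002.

Need 10/(180n⁴) ≤ 0.0000002.
n⁴ ≥ 10/(180·0.0000002) = 277778 ⇒ n ≥ 22.9575, so the smallest even n is 24. (n must be even for Simpson's rule.)

24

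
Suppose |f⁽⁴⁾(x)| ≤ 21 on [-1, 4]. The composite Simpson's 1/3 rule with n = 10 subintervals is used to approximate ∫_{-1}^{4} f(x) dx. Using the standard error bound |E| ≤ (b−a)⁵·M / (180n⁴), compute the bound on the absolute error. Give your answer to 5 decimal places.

0.03646

|E| ≤ (5)⁵·21 / (180·10⁴) = 65625/1800000 = 0.03646.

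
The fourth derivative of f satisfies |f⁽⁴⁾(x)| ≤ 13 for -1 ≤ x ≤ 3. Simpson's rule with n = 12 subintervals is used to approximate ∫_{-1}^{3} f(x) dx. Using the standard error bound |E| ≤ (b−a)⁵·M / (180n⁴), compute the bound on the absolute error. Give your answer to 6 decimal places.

0.003567

|E| ≤ (4)⁵·13 / (180·12⁴) = 13312/3732480 = 0.003567.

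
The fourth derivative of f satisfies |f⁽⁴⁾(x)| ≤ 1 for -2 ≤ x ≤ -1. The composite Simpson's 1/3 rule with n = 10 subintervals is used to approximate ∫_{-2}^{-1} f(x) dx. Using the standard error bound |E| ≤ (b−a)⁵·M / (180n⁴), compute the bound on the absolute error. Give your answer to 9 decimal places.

|E| ≤ (1)⁵·1 / (180·10⁴) = 1/1800000 = 0.000000556.

0.000000556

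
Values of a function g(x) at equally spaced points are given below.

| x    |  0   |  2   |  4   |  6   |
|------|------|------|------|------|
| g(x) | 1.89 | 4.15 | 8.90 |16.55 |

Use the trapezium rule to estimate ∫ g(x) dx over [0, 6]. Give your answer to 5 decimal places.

44.54000

h = 2, n = 3.
(h/2)·[y₀ + 2y₁ + 2y₂ + y₃] = 1·(44.54) = 44.54000.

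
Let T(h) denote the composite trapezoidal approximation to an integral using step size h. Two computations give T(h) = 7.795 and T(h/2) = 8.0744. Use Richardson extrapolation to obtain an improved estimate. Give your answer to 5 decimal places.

R = (4·T(h/2) − T(h)) / 3 = (4·8.0744 − 7.795)/3 = (24.5026)/3 = 8.16753.

8.16753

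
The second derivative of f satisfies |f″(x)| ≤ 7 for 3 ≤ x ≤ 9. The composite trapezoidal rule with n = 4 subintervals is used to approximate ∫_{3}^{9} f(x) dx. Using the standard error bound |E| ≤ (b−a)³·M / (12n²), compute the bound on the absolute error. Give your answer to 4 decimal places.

|E| ≤ (6)³·7 / (12·4²) = 1512/192 = 7.8750.

7.8750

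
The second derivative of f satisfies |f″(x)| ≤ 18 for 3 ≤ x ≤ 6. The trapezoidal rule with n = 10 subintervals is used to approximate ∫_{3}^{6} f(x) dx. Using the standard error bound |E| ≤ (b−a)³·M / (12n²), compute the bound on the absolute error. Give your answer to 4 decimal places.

|E| ≤ (3)³·18 / (12·10²) = 486/1200 = 0.4050.

0.4050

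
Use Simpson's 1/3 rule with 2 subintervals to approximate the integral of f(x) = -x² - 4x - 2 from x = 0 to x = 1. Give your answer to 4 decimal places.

-4.3333

h = (1 − 0)/2 = 0.5.
Nodes x₀,…,x₂ = 0, 0.5, 1.
f(x) = -x² - 4x - 2: f₀=-2, f₁=-4.25, f₂=-7.
(h/3)·[f₀ + 4f₁ + f₂] = 0.166667·(-26) = -4.3333.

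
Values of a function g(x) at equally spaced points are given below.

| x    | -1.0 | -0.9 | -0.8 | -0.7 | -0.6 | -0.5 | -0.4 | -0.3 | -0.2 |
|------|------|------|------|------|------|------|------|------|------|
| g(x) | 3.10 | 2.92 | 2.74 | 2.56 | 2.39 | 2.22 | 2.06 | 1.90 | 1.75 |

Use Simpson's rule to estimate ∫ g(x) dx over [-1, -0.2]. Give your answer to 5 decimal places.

1.92100

h = 0.1, n = 8.
(h/3)·[y₀ + 4y₁ + 2y₂ + 4y₃ + 2y₄ + 4y₅ + 2y₆ + 4y₇ + y₈] = 0.033333·(57.63) = 1.92100.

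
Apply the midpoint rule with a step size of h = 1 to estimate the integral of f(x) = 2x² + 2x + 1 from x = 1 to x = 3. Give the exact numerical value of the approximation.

h = (3 − 1)/2 = 1.
Midpoints m₁,…,m₂ = 1.5, 2.5.
f(m₁)=8.5, f(m₂)=18.5.
h·[f(m₁) + f(m₂)] = 1·(27) = 27.

27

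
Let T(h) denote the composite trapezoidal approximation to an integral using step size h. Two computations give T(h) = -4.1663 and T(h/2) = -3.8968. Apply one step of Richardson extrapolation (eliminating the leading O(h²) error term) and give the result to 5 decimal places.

-3.80697

R = (4·T(h/2) − T(h)) / 3 = (4·(-3.8968) − (-4.1663))/3 = (-11.4209)/3 = -3.80697.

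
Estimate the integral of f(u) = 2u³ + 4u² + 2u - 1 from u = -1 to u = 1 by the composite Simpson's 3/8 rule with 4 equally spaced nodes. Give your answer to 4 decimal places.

0.6667

h = (1 − (-1))/3 = 0.666667.
Nodes u₀,…,u₃ = -1, -0.333333, 0.333333, 1.
f(u) = 2u³ + 4u² + 2u - 1: f₀=-1, f₁=-1.296296, f₂=0.185185, f₃=7.
(3h/8)·[f₀ + 3f₁ + 3f₂ + f₃] = 0.25·(2.666667) = 0.6667.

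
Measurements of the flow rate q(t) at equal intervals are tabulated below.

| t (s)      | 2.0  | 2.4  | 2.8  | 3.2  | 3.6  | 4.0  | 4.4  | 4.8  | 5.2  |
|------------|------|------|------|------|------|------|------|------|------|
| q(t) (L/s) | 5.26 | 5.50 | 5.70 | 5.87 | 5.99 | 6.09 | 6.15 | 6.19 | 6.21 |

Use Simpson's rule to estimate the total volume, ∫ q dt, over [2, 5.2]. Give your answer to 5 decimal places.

18.90000

h = 0.4, n = 8.
(h/3)·[y₀ + 4y₁ + 2y₂ + 4y₃ + 2y₄ + 4y₅ + 2y₆ + 4y₇ + y₈] = 0.133333·(141.75) = 18.90000.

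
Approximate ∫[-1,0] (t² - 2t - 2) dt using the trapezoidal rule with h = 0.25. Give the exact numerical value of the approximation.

-0.65625

h = (0 − (-1))/4 = 0.25.
Nodes t₀,…,t₄ = -1, -0.75, -0.5, -0.25, 0.
f(t) = t² - 2t - 2: f₀=1, f₁=0.0625, f₂=-0.75, f₃=-1.4375, f₄=-2.
(h/2)·[f₀ + 2f₁ + 2f₂ + 2f₃ + f₄] = 0.125·(-5.25) = -0.65625.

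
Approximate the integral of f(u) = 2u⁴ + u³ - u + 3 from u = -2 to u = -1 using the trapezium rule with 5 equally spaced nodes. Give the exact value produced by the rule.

h = (-1 − (-2))/4 = 0.25.
Nodes u₀,…,u₄ = -2, -1.75, -1.5, -1.25, -1.
f(u) = 2u⁴ + u³ - u + 3: f₀=29, f₁=18.1484375, f₂=11.25, f₃=7.1796875, f₄=5.
(h/2)·[f₀ + 2f₁ + 2f₂ + 2f₃ + f₄] = 0.125·(107.15625) = 13.39453125.

13.39453125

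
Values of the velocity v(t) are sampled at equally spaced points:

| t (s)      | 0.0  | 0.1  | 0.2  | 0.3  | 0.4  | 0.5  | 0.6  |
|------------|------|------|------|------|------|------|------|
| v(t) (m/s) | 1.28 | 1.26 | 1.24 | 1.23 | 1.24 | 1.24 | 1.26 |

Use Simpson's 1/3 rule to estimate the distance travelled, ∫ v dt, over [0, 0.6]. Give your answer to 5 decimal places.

h = 0.1, n = 6.
(h/3)·[y₀ + 4y₁ + 2y₂ + 4y₃ + 2y₄ + 4y₅ + y₆] = 0.033333·(22.42) = 0.74733.

0.74733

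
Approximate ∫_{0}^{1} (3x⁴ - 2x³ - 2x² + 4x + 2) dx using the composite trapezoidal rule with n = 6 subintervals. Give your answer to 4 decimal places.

3.4379

h = (1 − 0)/6 = 0.166667.
Nodes x₀,…,x₆ = 0, 0.166667, 0.333333, 0.5, 0.666667, 0.833333, 1.
f(x) = 3x⁴ - 2x³ - 2x² + 4x + 2: f₀=2, f₁=2.604167, f₂=3.074074, f₃=3.4375, f₄=3.777778, f₅=4.233796, f₆=5.
(h/2)·[f₀ + 2f₁ + 2f₂ + 2f₃ + 2f₄ + 2f₅ + f₆] = 0.083333·(41.254630) = 3.4379.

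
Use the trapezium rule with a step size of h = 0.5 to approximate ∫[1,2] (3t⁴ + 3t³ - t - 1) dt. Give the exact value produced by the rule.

h = (2 − 1)/2 = 0.5.
Nodes t₀,…,t₂ = 1, 1.5, 2.
f(t) = 3t⁴ + 3t³ - t - 1: f₀=4, f₁=22.8125, f₂=69.
(h/2)·[f₀ + 2f₁ + f₂] = 0.25·(118.625) = 29.65625.

29.65625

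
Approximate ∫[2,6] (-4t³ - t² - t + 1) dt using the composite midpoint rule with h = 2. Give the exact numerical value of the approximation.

-1296

h = (6 − 2)/2 = 2.
Midpoints m₁,…,m₂ = 3, 5.
f(m₁)=-119, f(m₂)=-529.
h·[f(m₁) + f(m₂)] = 2·(-648) = -1296.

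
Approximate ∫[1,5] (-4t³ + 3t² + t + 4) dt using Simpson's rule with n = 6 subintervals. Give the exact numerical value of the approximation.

h = (5 − 1)/6 = 0.666667.
Nodes t₀,…,t₆ = 1, 1.666667, 2.333333, 3, 3.666667, 4.333333, 5.
f(t) = -4t³ + 3t² + t + 4: f₀=4, f₁=-4.518519, f₂=-28.148148, f₃=-74, f₄=-149.185185, f₅=-260.814815, f₆=-416.
(h/3)·[f₀ + 4f₁ + 2f₂ + 4f₃ + 2f₄ + 4f₅ + f₆] = 0.222222·(-2124) = -472.

-472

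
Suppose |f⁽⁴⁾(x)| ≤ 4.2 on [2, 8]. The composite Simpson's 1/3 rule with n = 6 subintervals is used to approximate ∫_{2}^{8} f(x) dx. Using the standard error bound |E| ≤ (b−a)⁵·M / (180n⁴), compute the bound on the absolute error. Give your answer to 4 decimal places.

0.1400

|E| ≤ (6)⁵·4.2 / (180·6⁴) = 32659.2/233280 = 0.1400.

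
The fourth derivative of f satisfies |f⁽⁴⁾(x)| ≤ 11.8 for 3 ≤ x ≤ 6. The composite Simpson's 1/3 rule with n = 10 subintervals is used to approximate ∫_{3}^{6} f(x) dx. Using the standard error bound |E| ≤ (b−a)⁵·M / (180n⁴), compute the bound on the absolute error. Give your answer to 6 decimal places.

0.001593

|E| ≤ (3)⁵·11.8 / (180·10⁴) = 2867.4/1800000 = 0.001593.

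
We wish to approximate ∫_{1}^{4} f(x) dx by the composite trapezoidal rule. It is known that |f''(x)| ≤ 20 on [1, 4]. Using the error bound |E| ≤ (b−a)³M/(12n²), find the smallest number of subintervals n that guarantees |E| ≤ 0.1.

22

Need 540/(12n²) ≤ 0.1.
n² ≥ 540/(12·0.1) = 450 ⇒ n ≥ 21.2132, so the smallest n is 22.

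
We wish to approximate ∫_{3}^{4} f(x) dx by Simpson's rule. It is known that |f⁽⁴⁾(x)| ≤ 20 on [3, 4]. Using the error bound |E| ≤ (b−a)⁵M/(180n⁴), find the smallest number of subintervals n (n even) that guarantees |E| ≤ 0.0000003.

Need 20/(180n⁴) ≤ 0.0000003.
n⁴ ≥ 20/(180·0.0000003) = 370370 ⇒ n ≥ 24.6694, so the smallest even n is 26. (n must be even for Simpson's rule.)

26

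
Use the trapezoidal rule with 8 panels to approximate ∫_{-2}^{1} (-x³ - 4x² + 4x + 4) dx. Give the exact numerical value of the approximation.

-2.42578125

h = (1 − (-2))/8 = 0.375.
Nodes x₀,…,x₈ = -2, -1.625, -1.25, -0.875, -0.5, -0.125, 0.25, 0.625, 1.
f(x) = -x³ - 4x² + 4x + 4: f₀=-12, f₁=-8.771484375, f₂=-5.296875, f₃=-1.892578125, f₄=1.125, f₅=3.439453125, f₆=4.734375, f₇=4.693359375, f₈=3.
(h/2)·[f₀ + 2f₁ + 2f₂ + 2f₃ + 2f₄ + 2f₅ + 2f₆ + 2f₇ + f₈] = 0.1875·(-12.9375) = -2.42578125.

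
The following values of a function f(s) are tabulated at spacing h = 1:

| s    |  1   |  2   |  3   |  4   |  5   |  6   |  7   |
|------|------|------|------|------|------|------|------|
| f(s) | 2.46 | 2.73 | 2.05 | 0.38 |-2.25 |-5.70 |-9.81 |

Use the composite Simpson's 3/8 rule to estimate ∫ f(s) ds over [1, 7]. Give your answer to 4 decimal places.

-6.0375

h = 1, n = 6.
(3h/8)·[y₀ + 3y₁ + 3y₂ + 2y₃ + 3y₄ + 3y₅ + y₆] = 0.375·(-16.10) = -6.0375.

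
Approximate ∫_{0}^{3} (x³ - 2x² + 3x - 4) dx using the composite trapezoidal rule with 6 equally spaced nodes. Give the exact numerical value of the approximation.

4.2

h = (3 − 0)/5 = 0.6.
Nodes x₀,…,x₅ = 0, 0.6, 1.2, 1.8, 2.4, 3.
f(x) = x³ - 2x² + 3x - 4: f₀=-4, f₁=-2.704, f₂=-1.552, f₃=0.752, f₄=5.504, f₅=14.
(h/2)·[f₀ + 2f₁ + 2f₂ + 2f₃ + 2f₄ + f₅] = 0.3·(14) = 4.2.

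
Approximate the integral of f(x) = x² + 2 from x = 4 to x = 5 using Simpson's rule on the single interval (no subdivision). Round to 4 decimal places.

S = (b−a)/6 · [f(4) + 4f(4.5) + f(5)] = 0.166667·[18 + 4·22.25 + 27] = 22.3333.

22.3333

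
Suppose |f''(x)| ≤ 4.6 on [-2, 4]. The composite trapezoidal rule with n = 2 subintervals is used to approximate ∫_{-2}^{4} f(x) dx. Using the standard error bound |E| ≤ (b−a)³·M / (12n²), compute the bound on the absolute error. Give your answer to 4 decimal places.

20.7000

|E| ≤ (6)³·4.6 / (12·2²) = 993.6/48 = 20.7000.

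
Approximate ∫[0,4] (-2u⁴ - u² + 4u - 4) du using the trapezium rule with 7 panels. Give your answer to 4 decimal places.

h = (4 − 0)/7 = 0.571429.
Nodes u₀,…,u₇ = 0, 0.571429, 1.142857, 1.714286, 2.285714, 2.857143, 3.428571, 4.
f(u) = -2u⁴ - u² + 4u - 4: f₀=-4, f₁=-2.254061, f₂=-4.146606, f₃=-17.354436, f₄=-54.672220, f₅=-134.012495, f₆=-278.405664, f₇=-516.
(h/2)·[f₀ + 2f₁ + 2f₂ + 2f₃ + 2f₄ + 2f₅ + 2f₆ + f₇] = 0.285714·(-1501.690962) = -429.0546.

-429.0546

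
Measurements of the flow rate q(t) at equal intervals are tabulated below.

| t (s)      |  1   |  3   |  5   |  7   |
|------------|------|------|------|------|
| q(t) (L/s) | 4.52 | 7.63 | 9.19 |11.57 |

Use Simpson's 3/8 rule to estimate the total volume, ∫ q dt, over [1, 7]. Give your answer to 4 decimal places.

h = 2, n = 3.
(3h/8)·[y₀ + 3y₁ + 3y₂ + y₃] = 0.75·(66.55) = 49.9125.

49.9125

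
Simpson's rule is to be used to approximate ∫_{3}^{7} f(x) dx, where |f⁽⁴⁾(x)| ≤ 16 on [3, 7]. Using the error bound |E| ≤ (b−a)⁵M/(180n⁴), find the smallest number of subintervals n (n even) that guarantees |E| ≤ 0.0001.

Need 16384/(180n⁴) ≤ 0.0001.
n⁴ ≥ 16384/(180·0.0001) = 910222 ⇒ n ≥ 30.8878, so the smallest even n is 32. (n must be even for Simpson's rule.)

32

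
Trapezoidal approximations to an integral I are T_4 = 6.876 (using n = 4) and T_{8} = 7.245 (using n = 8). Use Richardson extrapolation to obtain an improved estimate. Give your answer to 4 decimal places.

R = (4·T_{8} − T_4) / 3 = (4·7.245 − 6.876)/3 = (22.104)/3 = 7.3680.

7.3680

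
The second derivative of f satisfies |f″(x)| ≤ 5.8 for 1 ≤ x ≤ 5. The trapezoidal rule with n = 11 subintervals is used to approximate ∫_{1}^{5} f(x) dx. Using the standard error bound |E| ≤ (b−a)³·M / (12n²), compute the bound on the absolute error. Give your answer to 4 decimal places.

0.2556

|E| ≤ (4)³·5.8 / (12·11²) = 371.2/1452 = 0.2556.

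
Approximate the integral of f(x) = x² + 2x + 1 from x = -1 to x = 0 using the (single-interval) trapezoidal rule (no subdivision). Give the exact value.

T = (b−a)/2 · [f(-1) + f(0)] = 0.5·[0 + 1] = 0.5.

0.5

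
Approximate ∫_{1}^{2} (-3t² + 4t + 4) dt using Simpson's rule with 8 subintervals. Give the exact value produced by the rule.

h = (2 − 1)/8 = 0.125.
Nodes t₀,…,t₈ = 1, 1.125, 1.25, 1.375, 1.5, 1.625, 1.75, 1.875, 2.
f(t) = -3t² + 4t + 4: f₀=5, f₁=4.703125, f₂=4.3125, f₃=3.828125, f₄=3.25, f₅=2.578125, f₆=1.8125, f₇=0.953125, f₈=0.
(h/3)·[f₀ + 4f₁ + 2f₂ + 4f₃ + 2f₄ + 4f₅ + 2f₆ + 4f₇ + f₈] = 0.041667·(72) = 3.

3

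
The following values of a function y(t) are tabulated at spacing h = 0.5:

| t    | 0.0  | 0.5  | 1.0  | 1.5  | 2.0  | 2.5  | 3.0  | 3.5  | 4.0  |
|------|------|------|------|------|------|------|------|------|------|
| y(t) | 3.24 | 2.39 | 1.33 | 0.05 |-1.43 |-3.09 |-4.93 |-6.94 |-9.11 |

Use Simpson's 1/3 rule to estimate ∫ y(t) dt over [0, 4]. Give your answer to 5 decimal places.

h = 0.5, n = 8.
(h/3)·[y₀ + 4y₁ + 2y₂ + 4y₃ + 2y₄ + 4y₅ + 2y₆ + 4y₇ + y₈] = 0.166667·(-46.29) = -7.71500.

-7.71500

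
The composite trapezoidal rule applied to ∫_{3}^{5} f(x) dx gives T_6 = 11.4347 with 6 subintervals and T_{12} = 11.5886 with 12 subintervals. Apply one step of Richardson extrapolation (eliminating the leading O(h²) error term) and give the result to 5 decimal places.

R = (4·T_{12} − T_6) / 3 = (4·11.5886 − 11.4347)/3 = (34.9197)/3 = 11.63990.

11.63990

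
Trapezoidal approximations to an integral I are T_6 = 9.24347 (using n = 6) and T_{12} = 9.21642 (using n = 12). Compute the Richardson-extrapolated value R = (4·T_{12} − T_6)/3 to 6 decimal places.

9.207403

R = (4·T_{12} − T_6) / 3 = (4·9.21642 − 9.24347)/3 = (27.62221)/3 = 9.207403.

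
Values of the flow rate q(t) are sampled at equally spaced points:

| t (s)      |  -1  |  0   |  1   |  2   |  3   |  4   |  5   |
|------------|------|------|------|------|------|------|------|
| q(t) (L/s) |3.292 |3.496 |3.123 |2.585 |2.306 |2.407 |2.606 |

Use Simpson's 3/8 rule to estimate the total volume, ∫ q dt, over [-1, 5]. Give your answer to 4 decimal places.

16.8990

h = 1, n = 6.
(3h/8)·[y₀ + 3y₁ + 3y₂ + 2y₃ + 3y₄ + 3y₅ + y₆] = 0.375·(45.064) = 16.8990.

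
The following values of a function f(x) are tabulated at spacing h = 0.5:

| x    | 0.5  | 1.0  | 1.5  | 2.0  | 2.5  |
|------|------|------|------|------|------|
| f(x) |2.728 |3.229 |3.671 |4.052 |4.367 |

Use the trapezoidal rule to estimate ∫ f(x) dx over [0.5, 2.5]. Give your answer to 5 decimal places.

h = 0.5, n = 4.
(h/2)·[y₀ + 2y₁ + 2y₂ + 2y₃ + y₄] = 0.25·(28.999) = 7.24975.

7.24975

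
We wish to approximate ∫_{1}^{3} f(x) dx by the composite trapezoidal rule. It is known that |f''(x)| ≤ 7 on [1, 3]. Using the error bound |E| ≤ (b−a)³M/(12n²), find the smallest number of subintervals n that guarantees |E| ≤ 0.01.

22

Need 56/(12n²) ≤ 0.01.
n² ≥ 56/(12·0.01) = 466.667 ⇒ n ≥ 21.6025, so the smallest n is 22.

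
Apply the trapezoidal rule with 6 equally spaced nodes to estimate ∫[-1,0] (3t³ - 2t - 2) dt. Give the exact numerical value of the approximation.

h = (0 − (-1))/5 = 0.2.
Nodes t₀,…,t₅ = -1, -0.8, -0.6, -0.4, -0.2, 0.
f(t) = 3t³ - 2t - 2: f₀=-3, f₁=-1.936, f₂=-1.448, f₃=-1.392, f₄=-1.624, f₅=-2.
(h/2)·[f₀ + 2f₁ + 2f₂ + 2f₃ + 2f₄ + f₅] = 0.1·(-17.8) = -1.78.

-1.78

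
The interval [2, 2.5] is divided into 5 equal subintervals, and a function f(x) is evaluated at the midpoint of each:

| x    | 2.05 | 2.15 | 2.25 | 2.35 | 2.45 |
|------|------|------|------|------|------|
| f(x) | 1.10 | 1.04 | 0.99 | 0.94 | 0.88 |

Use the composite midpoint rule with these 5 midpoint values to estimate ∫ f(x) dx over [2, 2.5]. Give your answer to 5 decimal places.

h = 0.1, n = 5.
h·[y(m₁) + y(m₂) + y(m₃) + y(m₄) + y(m₅)] = 0.1·(4.95) = 0.49500.

0.49500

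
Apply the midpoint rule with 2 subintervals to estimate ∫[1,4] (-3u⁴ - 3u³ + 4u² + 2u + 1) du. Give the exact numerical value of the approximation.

h = (4 − 1)/2 = 1.5.
Midpoints m₁,…,m₂ = 1.75, 3.25.
f(m₁)=-27.46484375, f(m₂)=-387.93359375.
h·[f(m₁) + f(m₂)] = 1.5·(-415.3984375) = -623.09765625.

-623.09765625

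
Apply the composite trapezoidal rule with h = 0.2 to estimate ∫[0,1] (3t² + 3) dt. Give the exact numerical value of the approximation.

h = (1 − 0)/5 = 0.2.
Nodes t₀,…,t₅ = 0, 0.2, 0.4, 0.6, 0.8, 1.
f(t) = 3t² + 3: f₀=3, f₁=3.12, f₂=3.48, f₃=4.08, f₄=4.92, f₅=6.
(h/2)·[f₀ + 2f₁ + 2f₂ + 2f₃ + 2f₄ + f₅] = 0.1·(40.2) = 4.02.

4.02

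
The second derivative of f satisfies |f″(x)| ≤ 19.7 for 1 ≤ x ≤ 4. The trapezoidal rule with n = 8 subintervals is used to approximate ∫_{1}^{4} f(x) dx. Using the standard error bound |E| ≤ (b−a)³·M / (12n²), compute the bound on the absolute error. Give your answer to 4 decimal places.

|E| ≤ (3)³·19.7 / (12·8²) = 531.9/768 = 0.6926.

0.6926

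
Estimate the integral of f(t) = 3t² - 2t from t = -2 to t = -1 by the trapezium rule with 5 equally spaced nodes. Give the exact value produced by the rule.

h = (-1 − (-2))/4 = 0.25.
Nodes t₀,…,t₄ = -2, -1.75, -1.5, -1.25, -1.
f(t) = 3t² - 2t: f₀=16, f₁=12.6875, f₂=9.75, f₃=7.1875, f₄=5.
(h/2)·[f₀ + 2f₁ + 2f₂ + 2f₃ + f₄] = 0.125·(80.25) = 10.03125.

10.03125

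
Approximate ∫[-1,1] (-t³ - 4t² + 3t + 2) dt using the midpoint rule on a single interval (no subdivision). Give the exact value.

4

M = (b−a)·f(0) = 2·(2) = 4.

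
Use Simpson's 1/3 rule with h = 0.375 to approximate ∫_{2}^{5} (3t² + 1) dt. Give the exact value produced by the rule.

120

h = (5 − 2)/8 = 0.375.
Nodes t₀,…,t₈ = 2, 2.375, 2.75, 3.125, 3.5, 3.875, 4.25, 4.625, 5.
f(t) = 3t² + 1: f₀=13, f₁=17.921875, f₂=23.6875, f₃=30.296875, f₄=37.75, f₅=46.046875, f₆=55.1875, f₇=65.171875, f₈=76.
(h/3)·[f₀ + 4f₁ + 2f₂ + 4f₃ + 2f₄ + 4f₅ + 2f₆ + 4f₇ + f₈] = 0.125·(960) = 120.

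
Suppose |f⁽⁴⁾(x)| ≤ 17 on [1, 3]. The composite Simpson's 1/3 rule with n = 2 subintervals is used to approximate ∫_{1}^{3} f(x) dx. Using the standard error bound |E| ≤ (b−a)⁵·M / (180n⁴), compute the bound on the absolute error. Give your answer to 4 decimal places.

|E| ≤ (2)⁵·17 / (180·2⁴) = 544/2880 = 0.1889.

0.1889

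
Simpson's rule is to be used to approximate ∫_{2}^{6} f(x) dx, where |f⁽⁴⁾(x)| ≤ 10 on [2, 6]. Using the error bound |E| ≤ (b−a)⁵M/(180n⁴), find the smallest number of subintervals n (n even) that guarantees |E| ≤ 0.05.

Need 10240/(180n⁴) ≤ 0.05.
n⁴ ≥ 10240/(180·0.05) = 1137.78 ⇒ n ≥ 5.8078, so the smallest even n is 6. (n must be even for Simpson's rule.)

6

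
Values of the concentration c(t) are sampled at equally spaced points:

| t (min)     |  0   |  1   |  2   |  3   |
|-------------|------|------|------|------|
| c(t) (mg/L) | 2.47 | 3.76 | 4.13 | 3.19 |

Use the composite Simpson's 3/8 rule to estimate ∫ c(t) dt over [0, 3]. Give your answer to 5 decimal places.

h = 1, n = 3.
(3h/8)·[y₀ + 3y₁ + 3y₂ + y₃] = 0.375·(29.33) = 10.99875.

10.99875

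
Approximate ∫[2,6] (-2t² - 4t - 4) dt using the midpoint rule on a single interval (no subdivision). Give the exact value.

M = (b−a)·f(4) = 4·(-52) = -208.

-208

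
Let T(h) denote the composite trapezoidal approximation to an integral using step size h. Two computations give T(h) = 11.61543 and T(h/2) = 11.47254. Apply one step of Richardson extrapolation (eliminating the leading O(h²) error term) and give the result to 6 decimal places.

R = (4·T(h/2) − T(h)) / 3 = (4·11.47254 − 11.61543)/3 = (34.27473)/3 = 11.424910.

11.424910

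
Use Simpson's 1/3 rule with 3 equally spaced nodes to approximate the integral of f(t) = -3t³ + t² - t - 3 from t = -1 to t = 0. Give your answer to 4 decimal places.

h = (0 − (-1))/2 = 0.5.
Nodes t₀,…,t₂ = -1, -0.5, 0.
f(t) = -3t³ + t² - t - 3: f₀=2, f₁=-1.875, f₂=-3.
(h/3)·[f₀ + 4f₁ + f₂] = 0.166667·(-8.5) = -1.4167.

-1.4167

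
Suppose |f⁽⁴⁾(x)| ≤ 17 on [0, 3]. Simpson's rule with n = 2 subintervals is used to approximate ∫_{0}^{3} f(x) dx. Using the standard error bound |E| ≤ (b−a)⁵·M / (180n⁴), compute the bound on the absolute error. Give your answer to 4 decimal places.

1.4344

|E| ≤ (3)⁵·17 / (180·2⁴) = 4131/2880 = 1.4344.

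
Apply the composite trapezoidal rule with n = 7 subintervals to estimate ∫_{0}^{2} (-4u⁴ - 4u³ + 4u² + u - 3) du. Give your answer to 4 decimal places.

h = (2 − 0)/7 = 0.285714.
Nodes u₀,…,u₇ = 0, 0.285714, 0.571429, 0.857143, 1.142857, 1.428571, 1.714286, 2.
f(u) = -4u⁴ - 4u³ + 4u² + u - 3: f₀=-3, f₁=-2.507705, f₂=-2.295294, f₃=-3.882132, f₄=-9.427322, f₅=-21.729696, f₆=-44.227822, f₇=-81.
(h/2)·[f₀ + 2f₁ + 2f₂ + 2f₃ + 2f₄ + 2f₅ + 2f₆ + f₇] = 0.142857·(-252.139942) = -36.0200.

-36.0200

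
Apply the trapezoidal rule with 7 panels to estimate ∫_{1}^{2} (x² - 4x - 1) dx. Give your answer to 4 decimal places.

-4.6633

h = (2 − 1)/7 = 0.142857.
Nodes x₀,…,x₇ = 1, 1.142857, 1.285714, 1.428571, 1.571429, 1.714286, 1.857143, 2.
f(x) = x² - 4x - 1: f₀=-4, f₁=-4.265306, f₂=-4.489796, f₃=-4.673469, f₄=-4.816327, f₅=-4.918367, f₆=-4.979592, f₇=-5.
(h/2)·[f₀ + 2f₁ + 2f₂ + 2f₃ + 2f₄ + 2f₅ + 2f₆ + f₇] = 0.071429·(-65.285714) = -4.6633.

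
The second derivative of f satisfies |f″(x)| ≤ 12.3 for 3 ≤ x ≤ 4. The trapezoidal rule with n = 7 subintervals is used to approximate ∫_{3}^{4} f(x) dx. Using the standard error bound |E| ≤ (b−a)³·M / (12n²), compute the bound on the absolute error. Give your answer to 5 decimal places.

0.02092

|E| ≤ (1)³·12.3 / (12·7²) = 12.3/588 = 0.02092.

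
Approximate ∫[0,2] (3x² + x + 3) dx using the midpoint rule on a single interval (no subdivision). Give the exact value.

M = (b−a)·f(1) = 2·(7) = 14.

14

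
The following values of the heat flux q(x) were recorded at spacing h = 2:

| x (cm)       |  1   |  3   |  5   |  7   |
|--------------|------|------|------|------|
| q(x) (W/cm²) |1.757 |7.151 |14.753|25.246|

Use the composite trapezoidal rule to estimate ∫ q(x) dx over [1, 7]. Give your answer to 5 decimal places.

h = 2, n = 3.
(h/2)·[y₀ + 2y₁ + 2y₂ + y₃] = 1·(70.811) = 70.81100.

70.81100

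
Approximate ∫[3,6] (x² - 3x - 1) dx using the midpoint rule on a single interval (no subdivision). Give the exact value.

M = (b−a)·f(4.5) = 3·(5.75) = 17.25.

17.25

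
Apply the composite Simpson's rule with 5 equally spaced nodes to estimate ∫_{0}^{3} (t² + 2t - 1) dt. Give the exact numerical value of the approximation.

h = (3 − 0)/4 = 0.75.
Nodes t₀,…,t₄ = 0, 0.75, 1.5, 2.25, 3.
f(t) = t² + 2t - 1: f₀=-1, f₁=1.0625, f₂=4.25, f₃=8.5625, f₄=14.
(h/3)·[f₀ + 4f₁ + 2f₂ + 4f₃ + f₄] = 0.25·(60) = 15.

15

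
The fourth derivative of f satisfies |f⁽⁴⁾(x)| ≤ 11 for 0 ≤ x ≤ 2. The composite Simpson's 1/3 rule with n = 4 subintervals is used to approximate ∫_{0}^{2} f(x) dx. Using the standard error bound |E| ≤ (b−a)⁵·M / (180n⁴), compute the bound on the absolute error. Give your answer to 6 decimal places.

0.007639

|E| ≤ (2)⁵·11 / (180·4⁴) = 352/46080 = 0.007639.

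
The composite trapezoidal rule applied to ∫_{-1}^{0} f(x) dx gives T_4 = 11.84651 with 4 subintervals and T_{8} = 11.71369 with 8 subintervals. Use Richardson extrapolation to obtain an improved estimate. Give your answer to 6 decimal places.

R = (4·T_{8} − T_4) / 3 = (4·11.71369 − 11.84651)/3 = (35.00825)/3 = 11.669417.

11.669417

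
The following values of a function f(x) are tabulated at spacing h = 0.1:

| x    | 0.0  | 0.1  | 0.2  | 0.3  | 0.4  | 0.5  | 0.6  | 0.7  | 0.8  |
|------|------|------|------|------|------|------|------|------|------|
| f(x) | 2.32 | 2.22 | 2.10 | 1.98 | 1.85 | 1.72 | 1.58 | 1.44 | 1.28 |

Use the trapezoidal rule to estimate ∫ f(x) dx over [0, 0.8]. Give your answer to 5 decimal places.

1.46900

h = 0.1, n = 8.
(h/2)·[y₀ + 2y₁ + 2y₂ + 2y₃ + 2y₄ + 2y₅ + 2y₆ + 2y₇ + y₈] = 0.05·(29.38) = 1.46900.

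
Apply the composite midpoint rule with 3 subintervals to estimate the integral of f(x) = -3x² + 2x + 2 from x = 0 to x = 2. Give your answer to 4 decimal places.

0.2222

h = (2 − 0)/3 = 0.666667.
Midpoints m₁,…,m₃ = 0.333333, 1, 1.666667.
f(m₁)=2.333333, f(m₂)=1, f(m₃)=-3.
h·[f(m₁) + f(m₂) + f(m₃)] = 0.666667·(0.333333) = 0.2222.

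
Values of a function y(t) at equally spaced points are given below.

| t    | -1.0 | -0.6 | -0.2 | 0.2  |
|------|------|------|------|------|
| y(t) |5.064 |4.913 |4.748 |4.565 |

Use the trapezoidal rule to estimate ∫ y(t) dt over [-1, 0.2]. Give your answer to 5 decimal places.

5.79020

h = 0.4, n = 3.
(h/2)·[y₀ + 2y₁ + 2y₂ + y₃] = 0.2·(28.951) = 5.79020.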